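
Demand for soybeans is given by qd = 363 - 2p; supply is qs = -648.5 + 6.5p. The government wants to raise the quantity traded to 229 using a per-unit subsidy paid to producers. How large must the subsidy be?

Required subsidy s = 68 per unit

At q = 229, invert demand for the buyer price: pb = (363 − 229)/2 = 67; invert supply for the seller price: ps = (229 − (-648.5))/6.5 = 135.
The subsidy must fill the gap: s = ps − pb = 135 − 67 = 68.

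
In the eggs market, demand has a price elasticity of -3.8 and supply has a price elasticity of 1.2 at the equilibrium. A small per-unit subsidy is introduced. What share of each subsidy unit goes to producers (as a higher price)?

Producer share = 0.76

For a small subsidy around the equilibrium, the benefit split depends on the relative slopes, which at a point are proportional to the elasticities.
Buyer share = εs/(εs + |εd|) = 1.2/(1.2 + 3.8) = 0.24; seller share = |εd|/(εs + |εd|) = 0.76.
So producers capture 0.76 of the subsidy.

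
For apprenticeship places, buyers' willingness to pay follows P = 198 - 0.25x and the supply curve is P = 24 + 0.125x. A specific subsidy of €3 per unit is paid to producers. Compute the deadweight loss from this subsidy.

Pre-subsidy: 198 - 0.25x = 24 + 0.125x gives x* = 464 and P* = 82.
With the subsidy, sellers receive Ps = Pb + 3 for each unit, where Pb is the price buyers pay.
On the curves, Pb = 198 - 0.25x and Ps = 24 + 0.125x; the wedge Ps − Pb = 3 gives 24 + 0.125x − (198 - 0.25x) = 3, so x' = 472.
Then Pb = 198 − 0.25·472 = 80 and Ps = 24 + 0.125·472 = 83.
The subsidy expands output by 472 − 464 = 8 past the efficient level; on those units the gap between marginal cost and willingness to pay runs from 0 up to 3.
DWL = ½ × 3 × 8 = 12.

Deadweight loss = €12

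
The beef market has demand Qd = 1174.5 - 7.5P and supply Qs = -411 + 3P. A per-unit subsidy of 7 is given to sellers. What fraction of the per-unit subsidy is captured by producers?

Producer share = 5/7

Pre-subsidy: 1174.5 - 7.5P = -411 + 3P gives P* = 151, Q* = 42.
With the subsidy, sellers receive Ps = Pb + 7 for each unit, where Pb is the price buyers pay.
Supply in terms of Pb becomes Qs = -411 + 3(Pb + 7) = -390 + 3Pb. Setting this equal to demand: 1174.5 - 7.5Pb = -390 + 3Pb, so Pb = 149.
Sellers receive Ps = 149 + 7 = 156; Q' = 1174.5 − 7.5·149 = 57.
Buyers' price falls by P* − Pb = 151 − 149 = 2; sellers' price rises by Ps − P* = 156 − 151 = 5.
So producers capture 5/7 = 5/7 of each unit of subsidy.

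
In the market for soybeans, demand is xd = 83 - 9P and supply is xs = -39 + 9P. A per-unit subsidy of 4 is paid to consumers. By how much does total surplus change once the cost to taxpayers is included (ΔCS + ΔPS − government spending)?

Net change in total surplus = -36

Pre-subsidy: 83 - 9P = -39 + 9P gives P* = 61/9, x* = 22.
With the rebate, buyers effectively pay Pb = Ps − 4, where Ps is the price sellers receive.
Demand in terms of Ps becomes xd = 83 − 9(Ps − 4) = 119 - 9Ps. Setting this equal to supply: 119 - 9Ps = -39 + 9Ps, so Ps = 79/9.
Buyers pay Pb = 79/9 − 4 = 43/9; x' = -39 + 9·(79/9) = 40.
ΔCS = ½(22 + 40)(61/9 − 43/9) = 62; ΔPS = ½(22 + 40)(79/9 − 61/9) = 62.
Government spending = 4 × 40 = 160.
Net change = 62 + 62 − 160 = -36. The loss equals the DWL triangle ½·4·18.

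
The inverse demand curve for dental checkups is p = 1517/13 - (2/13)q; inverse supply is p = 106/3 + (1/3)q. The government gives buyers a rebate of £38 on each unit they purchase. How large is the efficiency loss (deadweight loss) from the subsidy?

Pre-subsidy: 1517/13 - (2/13)q = 106/3 + (1/3)q gives q* = 167 and p* = 91.
With the rebate, buyers effectively pay pb = ps − 38, where ps is the price sellers receive.
On the curves, pb = 1517/13 - (2/13)q and ps = 106/3 + (1/3)q; the wedge ps − pb = 38 gives 106/3 + (1/3)q − (1517/13 - (2/13)q) = 38, so q' = 245.
Then pb = 1517/13 − (2/13)·245 = 79 and ps = 106/3 + (1/3)·245 = 117.
The subsidy expands output by 245 − 167 = 78 past the efficient level; on those units the gap between marginal cost and willingness to pay runs from 0 up to 38.
DWL = ½ × 38 × 78 = 1482.

Deadweight loss = £1482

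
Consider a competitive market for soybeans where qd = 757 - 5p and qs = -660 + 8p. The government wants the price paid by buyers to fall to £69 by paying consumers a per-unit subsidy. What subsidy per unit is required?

At a buyer price of 69, quantity demanded is 757 − 5·69 = 412.
Sellers supply 412 only when they receive ps with -660 + 8·ps = 412, i.e. ps = 134.
s = ps − pb = 134 − 69 = 65.

Required subsidy s = £65 per unit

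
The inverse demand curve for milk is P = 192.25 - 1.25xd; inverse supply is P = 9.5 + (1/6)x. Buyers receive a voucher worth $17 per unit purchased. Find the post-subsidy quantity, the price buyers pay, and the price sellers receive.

Pre-subsidy: 192.25 - 1.25x = 9.5 + (1/6)x gives x* = 129 and P* = 31.
With the rebate, buyers effectively pay Pb = Ps − 17, where Ps is the price sellers receive.
On the curves, Pb = 192.25 - 1.25x and Ps = 9.5 + (1/6)x; the wedge Ps − Pb = 17 gives 9.5 + (1/6)x − (192.25 - 1.25x) = 17, so x' = 141.
Then Pb = 192.25 − 1.25·141 = 16 and Ps = 9.5 + (1/6)·141 = 33.

x' = 141; buyers pay $16; sellers receive $33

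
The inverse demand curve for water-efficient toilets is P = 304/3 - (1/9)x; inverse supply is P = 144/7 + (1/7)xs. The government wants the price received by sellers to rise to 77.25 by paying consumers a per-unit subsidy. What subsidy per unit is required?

Required subsidy s = 20 per unit

At a seller price of 77.25, quantity supplied is -144 + 7·77.25 = 396.75.
Buyers absorb 396.75 only when they pay Pb = 304/3 − (1/9)·396.75 = 57.25.
s = Ps − Pb = 77.25 − 57.25 = 20.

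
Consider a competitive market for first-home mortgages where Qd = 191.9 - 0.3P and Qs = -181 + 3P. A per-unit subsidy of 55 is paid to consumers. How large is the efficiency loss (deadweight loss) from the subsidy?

Pre-subsidy: 191.9 - 0.3P = -181 + 3P gives P* = 113, Q* = 158.
With the rebate, buyers effectively pay Pb = Ps − 55, where Ps is the price sellers receive.
Demand in terms of Ps becomes Qd = 191.9 − 0.3(Ps − 55) = 208.4 - 0.3Ps. Setting this equal to supply: 208.4 - 0.3Ps = -181 + 3Ps, so Ps = 118.
Buyers pay Pb = 118 − 55 = 63; Q' = -181 + 3·118 = 173.
The subsidy expands output by 173 − 158 = 15 past the efficient level; on those units the gap between marginal cost and willingness to pay runs from 0 up to 55.
DWL = ½ × 55 × 15 = 412.5.

Deadweight loss = 412.5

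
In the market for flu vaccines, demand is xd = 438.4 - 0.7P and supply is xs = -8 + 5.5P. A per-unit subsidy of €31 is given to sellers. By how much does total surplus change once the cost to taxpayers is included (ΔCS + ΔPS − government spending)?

Net change in total surplus = -€298.375

Pre-subsidy: 438.4 - 0.7P = -8 + 5.5P gives P* = 72, x* = 388.
With the subsidy, sellers receive Ps = Pb + 31 for each unit, where Pb is the price buyers pay.
Supply in terms of Pb becomes xs = -8 + 5.5(Pb + 31) = 162.5 + 5.5Pb. Setting this equal to demand: 438.4 - 0.7Pb = 162.5 + 5.5Pb, so Pb = 44.5.
Sellers receive Ps = 44.5 + 31 = 75.5; x' = 438.4 − 0.7·44.5 = 407.25.
ΔCS = ½(388 + 407.25)(72 − 44.5) = 10934.6875; ΔPS = ½(388 + 407.25)(75.5 − 72) = 1391.6875.
Government spending = 31 × 407.25 = 12624.75.
Net change = 10934.6875 + 1391.6875 − 12624.75 = -298.375. The loss equals the DWL triangle ½·31·19.25.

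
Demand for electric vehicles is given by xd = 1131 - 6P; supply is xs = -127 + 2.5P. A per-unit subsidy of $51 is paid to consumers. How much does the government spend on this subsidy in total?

Pre-subsidy: 1131 - 6P = -127 + 2.5P gives P* = 148, x* = 243.
With the rebate, buyers effectively pay Pb = Ps − 51, where Ps is the price sellers receive.
Demand in terms of Ps becomes xd = 1131 − 6(Ps − 51) = 1437 - 6Ps. Setting this equal to supply: 1437 - 6Ps = -127 + 2.5Ps, so Ps = 184.
Buyers pay Pb = 184 − 51 = 133; x' = -127 + 2.5·184 = 333.
Government outlay = subsidy × quantity = 51 × 333 = 16983.

Government cost = $16983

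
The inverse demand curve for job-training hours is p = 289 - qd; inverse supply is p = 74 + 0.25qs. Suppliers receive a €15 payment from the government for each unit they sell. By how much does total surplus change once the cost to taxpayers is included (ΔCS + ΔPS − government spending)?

Pre-subsidy: 289 - q = 74 + 0.25q gives q* = 172 and p* = 117.
With the subsidy, sellers receive ps = pb + 15 for each unit, where pb is the price buyers pay.
On the curves, pb = 289 - q and ps = 74 + 0.25q; the wedge ps − pb = 15 gives 74 + 0.25q − (289 - q) = 15, so q' = 184.
Then pb = 289 − 1·184 = 105 and ps = 74 + 0.25·184 = 120.
ΔCS = ½(172 + 184)(117 − 105) = 2136; ΔPS = ½(172 + 184)(120 − 117) = 534.
Government spending = 15 × 184 = 2760.
Net change = 2136 + 534 − 2760 = -90. The loss equals the DWL triangle ½·15·12.

Net change in total surplus = -€90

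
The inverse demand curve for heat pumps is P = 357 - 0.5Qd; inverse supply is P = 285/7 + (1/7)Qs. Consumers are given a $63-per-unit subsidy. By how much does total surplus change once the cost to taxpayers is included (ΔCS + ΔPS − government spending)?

Pre-subsidy: 357 - 0.5Q = 285/7 + (1/7)Q gives Q* = 492 and P* = 111.
With the rebate, buyers effectively pay Pb = Ps − 63, where Ps is the price sellers receive.
On the curves, Pb = 357 - 0.5Q and Ps = 285/7 + (1/7)Q; the wedge Ps − Pb = 63 gives 285/7 + (1/7)Q − (357 - 0.5Q) = 63, so Q' = 590.
Then Pb = 357 − 0.5·590 = 62 and Ps = 285/7 + (1/7)·590 = 125.
ΔCS = ½(492 + 590)(111 − 62) = 26509; ΔPS = ½(492 + 590)(125 − 111) = 7574.
Government spending = 63 × 590 = 37170.
Net change = 26509 + 7574 − 37170 = -3087. The loss equals the DWL triangle ½·63·98.

Net change in total surplus = -$3087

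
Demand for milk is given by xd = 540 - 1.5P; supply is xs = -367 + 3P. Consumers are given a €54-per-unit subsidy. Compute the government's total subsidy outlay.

Pre-subsidy: 540 - 1.5P = -367 + 3P gives P* = 1814/9, x* = 713/3.
With the rebate, buyers effectively pay Pb = Ps − 54, where Ps is the price sellers receive.
Demand in terms of Ps becomes xd = 540 − 1.5(Ps − 54) = 621 - 1.5Ps. Setting this equal to supply: 621 - 1.5Ps = -367 + 3Ps, so Ps = 1976/9.
Buyers pay Pb = 1976/9 − 54 = 1490/9; x' = -367 + 3·(1976/9) = 875/3.
Government outlay = subsidy × quantity = 54 × 875/3 = 15750.

Government cost = €15750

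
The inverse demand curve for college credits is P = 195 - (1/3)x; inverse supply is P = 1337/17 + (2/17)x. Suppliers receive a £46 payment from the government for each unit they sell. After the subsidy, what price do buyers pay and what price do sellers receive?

Buyers pay £75; sellers receive £121

Pre-subsidy: 195 - (1/3)x = 1337/17 + (2/17)x gives x* = 258 and P* = 109.
With the subsidy, sellers receive Ps = Pb + 46 for each unit, where Pb is the price buyers pay.
On the curves, Pb = 195 - (1/3)x and Ps = 1337/17 + (2/17)x; the wedge Ps − Pb = 46 gives 1337/17 + (2/17)x − (195 - (1/3)x) = 46, so x' = 360.
Then Pb = 195 − (1/3)·360 = 75 and Ps = 1337/17 + (2/17)·360 = 121.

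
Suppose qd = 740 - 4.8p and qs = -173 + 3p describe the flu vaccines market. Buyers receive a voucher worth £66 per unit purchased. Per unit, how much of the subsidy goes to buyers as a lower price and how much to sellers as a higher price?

Pre-subsidy: 740 - 4.8p = -173 + 3p gives p* = 4565/39, q* = 2316/13.
With the rebate, buyers effectively pay pb = ps − 66, where ps is the price sellers receive.
Demand in terms of ps becomes qd = 740 − 4.8(ps − 66) = 1056.8 - 4.8ps. Setting this equal to supply: 1056.8 - 4.8ps = -173 + 3ps, so ps = 473/3.
Buyers pay pb = 473/3 − 66 = 275/3; q' = -173 + 3·(473/3) = 300.
Buyers' price falls by p* − pb = 4565/39 − 275/3 = 330/13; sellers' price rises by ps − p* = 473/3 − 4565/39 = 528/13.

Buyers gain 330/13 per unit; sellers gain 528/13 per unit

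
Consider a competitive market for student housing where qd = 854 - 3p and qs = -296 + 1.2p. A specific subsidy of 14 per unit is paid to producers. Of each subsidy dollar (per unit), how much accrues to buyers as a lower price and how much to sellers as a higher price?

Pre-subsidy: 854 - 3p = -296 + 1.2p gives p* = 5750/21, q* = 228/7.
With the subsidy, sellers receive ps = pb + 14 for each unit, where pb is the price buyers pay.
Supply in terms of pb becomes qs = -296 + 1.2(pb + 14) = -279.2 + 1.2pb. Setting this equal to demand: 854 - 3pb = -279.2 + 1.2pb, so pb = 5666/21.
Sellers receive ps = 5666/21 + 14 = 5960/21; q' = 854 − 3·(5666/21) = 312/7.
Buyers' price falls by p* − pb = 5750/21 − 5666/21 = 4; sellers' price rises by ps − p* = 5960/21 − 5750/21 = 10.

Buyers gain 4 per unit; sellers gain 10 per unit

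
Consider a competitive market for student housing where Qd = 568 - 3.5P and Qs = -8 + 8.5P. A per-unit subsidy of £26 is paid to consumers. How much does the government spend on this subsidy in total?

Pre-subsidy: 568 - 3.5P = -8 + 8.5P gives P* = 48, Q* = 400.
With the rebate, buyers effectively pay Pb = Ps − 26, where Ps is the price sellers receive.
Demand in terms of Ps becomes Qd = 568 − 3.5(Ps − 26) = 659 - 3.5Ps. Setting this equal to supply: 659 - 3.5Ps = -8 + 8.5Ps, so Ps = 667/12.
Buyers pay Pb = 667/12 − 26 = 355/12; Q' = -8 + 8.5·(667/12) = 11147/24.
Government outlay = subsidy × quantity = 26 × 11147/24 = 144911/12.

Government cost = 144911/12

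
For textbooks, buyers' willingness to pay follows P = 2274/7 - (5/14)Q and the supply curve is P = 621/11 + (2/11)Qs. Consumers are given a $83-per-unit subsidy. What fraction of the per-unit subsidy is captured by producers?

Producer share = 28/83

Pre-subsidy: 2274/7 - (5/14)Q = 621/11 + (2/11)Q gives Q* = 498 and P* = 147.
With the rebate, buyers effectively pay Pb = Ps − 83, where Ps is the price sellers receive.
On the curves, Pb = 2274/7 - (5/14)Q and Ps = 621/11 + (2/11)Q; the wedge Ps − Pb = 83 gives 621/11 + (2/11)Q − (2274/7 - (5/14)Q) = 83, so Q' = 652.
Then Pb = 2274/7 − (5/14)·652 = 92 and Ps = 621/11 + (2/11)·652 = 175.
Buyers' price falls by P* − Pb = 147 − 92 = 55; sellers' price rises by Ps − P* = 175 − 147 = 28.
So producers capture 28/83 = 28/83 of each unit of subsidy.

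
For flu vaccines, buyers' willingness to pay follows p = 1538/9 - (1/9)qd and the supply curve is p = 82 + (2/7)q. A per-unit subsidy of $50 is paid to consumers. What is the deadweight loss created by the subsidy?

Deadweight loss = $3150

Pre-subsidy: 1538/9 - (1/9)q = 82 + (2/7)q gives q* = 224 and p* = 146.
With the rebate, buyers effectively pay pb = ps − 50, where ps is the price sellers receive.
On the curves, pb = 1538/9 - (1/9)q and ps = 82 + (2/7)q; the wedge ps − pb = 50 gives 82 + (2/7)q − (1538/9 - (1/9)q) = 50, so q' = 350.
Then pb = 1538/9 − (1/9)·350 = 132 and ps = 82 + (2/7)·350 = 182.
The subsidy expands output by 350 − 224 = 126 past the efficient level; on those units the gap between marginal cost and willingness to pay runs from 0 up to 50.
DWL = ½ × 50 × 126 = 3150.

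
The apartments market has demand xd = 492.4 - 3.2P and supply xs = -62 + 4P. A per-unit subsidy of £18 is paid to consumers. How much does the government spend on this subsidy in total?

Pre-subsidy: 492.4 - 3.2P = -62 + 4P gives P* = 77, x* = 246.
With the rebate, buyers effectively pay Pb = Ps − 18, where Ps is the price sellers receive.
Demand in terms of Ps becomes xd = 492.4 − 3.2(Ps − 18) = 550 - 3.2Ps. Setting this equal to supply: 550 - 3.2Ps = -62 + 4Ps, so Ps = 85.
Buyers pay Pb = 85 − 18 = 67; x' = -62 + 4·85 = 278.
Government outlay = subsidy × quantity = 18 × 278 = 5004.

Government cost = £5004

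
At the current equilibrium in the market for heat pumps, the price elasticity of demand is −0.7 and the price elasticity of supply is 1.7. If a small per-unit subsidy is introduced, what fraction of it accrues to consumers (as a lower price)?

Consumer share = 17/24

For a small subsidy around the equilibrium, the benefit split depends on the relative slopes, which at a point are proportional to the elasticities.
Buyer share = εs/(εs + |εd|) = 1.7/(1.7 + 0.7) = 17/24; seller share = |εd|/(εs + |εd|) = 7/24.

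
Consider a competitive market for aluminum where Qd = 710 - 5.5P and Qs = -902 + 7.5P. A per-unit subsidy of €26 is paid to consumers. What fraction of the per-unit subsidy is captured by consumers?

Consumer share = 15/26

Pre-subsidy: 710 - 5.5P = -902 + 7.5P gives P* = 124, Q* = 28.
With the rebate, buyers effectively pay Pb = Ps − 26, where Ps is the price sellers receive.
Demand in terms of Ps becomes Qd = 710 − 5.5(Ps − 26) = 853 - 5.5Ps. Setting this equal to supply: 853 - 5.5Ps = -902 + 7.5Ps, so Ps = 135.
Buyers pay Pb = 135 − 26 = 109; Q' = -902 + 7.5·135 = 110.5.
Buyers' price falls by P* − Pb = 124 − 109 = 15; sellers' price rises by Ps − P* = 135 − 124 = 11.
So consumers capture 15/26 = 15/26 of each unit of subsidy.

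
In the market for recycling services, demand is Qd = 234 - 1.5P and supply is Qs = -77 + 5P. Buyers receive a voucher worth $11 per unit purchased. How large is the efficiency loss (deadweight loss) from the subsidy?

Deadweight loss = 1815/26

Pre-subsidy: 234 - 1.5P = -77 + 5P gives P* = 622/13, Q* = 2109/13.
With the rebate, buyers effectively pay Pb = Ps − 11, where Ps is the price sellers receive.
Demand in terms of Ps becomes Qd = 234 − 1.5(Ps − 11) = 250.5 - 1.5Ps. Setting this equal to supply: 250.5 - 1.5Ps = -77 + 5Ps, so Ps = 655/13.
Buyers pay Pb = 655/13 − 11 = 512/13; Q' = -77 + 5·(655/13) = 2274/13.
The subsidy expands output by 2274/13 − 2109/13 = 165/13 past the efficient level; on those units the gap between marginal cost and willingness to pay runs from 0 up to 11.
DWL = ½ × 11 × 165/13 = 1815/26.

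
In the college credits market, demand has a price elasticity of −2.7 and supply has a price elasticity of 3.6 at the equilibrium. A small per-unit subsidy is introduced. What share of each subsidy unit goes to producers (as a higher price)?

For a small subsidy around the equilibrium, the benefit split depends on the relative slopes, which at a point are proportional to the elasticities.
Buyer share = εs/(εs + |εd|) = 3.6/(3.6 + 2.7) = 4/7; seller share = |εd|/(εs + |εd|) = 3/7.
So producers capture 3/7 of the subsidy.

Producer share = 3/7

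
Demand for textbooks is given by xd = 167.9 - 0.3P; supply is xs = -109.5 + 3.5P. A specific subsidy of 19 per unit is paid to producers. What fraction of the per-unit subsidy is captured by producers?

Pre-subsidy: 167.9 - 0.3P = -109.5 + 3.5P gives P* = 73, x* = 146.
With the subsidy, sellers receive Ps = Pb + 19 for each unit, where Pb is the price buyers pay.
Supply in terms of Pb becomes xs = -109.5 + 3.5(Pb + 19) = -43 + 3.5Pb. Setting this equal to demand: 167.9 - 0.3Pb = -43 + 3.5Pb, so Pb = 55.5.
Sellers receive Ps = 55.5 + 19 = 74.5; x' = 167.9 − 0.3·55.5 = 151.25.
Buyers' price falls by P* − Pb = 73 − 55.5 = 17.5; sellers' price rises by Ps − P* = 74.5 − 73 = 1.5.
So producers capture 1.5/19 = 3/38 of each unit of subsidy.

Producer share = 3/38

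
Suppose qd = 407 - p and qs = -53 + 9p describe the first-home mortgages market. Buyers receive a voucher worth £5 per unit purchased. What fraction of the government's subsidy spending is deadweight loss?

Pre-subsidy: 407 - p = -53 + 9p gives p* = 46, q* = 361.
With the rebate, buyers effectively pay pb = ps − 5, where ps is the price sellers receive.
Demand in terms of ps becomes qd = 407 − 1(ps − 5) = 412 - ps. Setting this equal to supply: 412 - ps = -53 + 9ps, so ps = 46.5.
Buyers pay pb = 46.5 − 5 = 41.5; q' = -53 + 9·46.5 = 365.5.
ΔCS = ½(361 + 365.5)(46 − 41.5) = 1634.625; ΔPS = ½(361 + 365.5)(46.5 − 46) = 181.625.
Government spending = 5 × 365.5 = 1827.5.
DWL = ½ × 5 × (365.5 − 361) = 11.25; fraction = 11.25 / 1827.5 = 9/1462.

DWL / government spending = 9/1462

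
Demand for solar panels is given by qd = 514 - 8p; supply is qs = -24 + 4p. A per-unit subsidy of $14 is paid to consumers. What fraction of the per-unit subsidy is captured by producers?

Producer share = 2/3

Pre-subsidy: 514 - 8p = -24 + 4p gives p* = 269/6, q* = 466/3.
With the rebate, buyers effectively pay pb = ps − 14, where ps is the price sellers receive.
Demand in terms of ps becomes qd = 514 − 8(ps − 14) = 626 - 8ps. Setting this equal to supply: 626 - 8ps = -24 + 4ps, so ps = 325/6.
Buyers pay pb = 325/6 − 14 = 241/6; q' = -24 + 4·(325/6) = 578/3.
Buyers' price falls by p* − pb = 269/6 − 241/6 = 14/3; sellers' price rises by ps − p* = 325/6 − 269/6 = 28/3.
So producers capture (28/3)/14 = 2/3 of each unit of subsidy.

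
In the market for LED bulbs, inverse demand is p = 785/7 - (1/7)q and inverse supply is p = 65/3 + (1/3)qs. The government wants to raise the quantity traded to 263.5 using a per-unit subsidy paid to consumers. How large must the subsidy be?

Required subsidy s = 35 per unit

At q = 263.5, from the demand curve buyers pay pb = 785/7 − (1/7)·263.5 = 74.5; from the supply curve sellers need ps = 65/3 + (1/3)·263.5 = 109.5.
The subsidy must fill the gap: s = ps − pb = 109.5 − 74.5 = 35.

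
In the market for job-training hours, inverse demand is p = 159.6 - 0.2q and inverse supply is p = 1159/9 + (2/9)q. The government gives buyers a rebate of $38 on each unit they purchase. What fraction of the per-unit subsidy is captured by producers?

Producer share = 10/19

Pre-subsidy: 159.6 - 0.2q = 1159/9 + (2/9)q gives q* = 73 and p* = 145.
With the rebate, buyers effectively pay pb = ps − 38, where ps is the price sellers receive.
On the curves, pb = 159.6 - 0.2q and ps = 1159/9 + (2/9)q; the wedge ps − pb = 38 gives 1159/9 + (2/9)q − (159.6 - 0.2q) = 38, so q' = 163.
Then pb = 159.6 − 0.2·163 = 127 and ps = 1159/9 + (2/9)·163 = 165.
Buyers' price falls by p* − pb = 145 − 127 = 18; sellers' price rises by ps − p* = 165 − 145 = 20.
So producers capture 20/38 = 10/19 of each unit of subsidy.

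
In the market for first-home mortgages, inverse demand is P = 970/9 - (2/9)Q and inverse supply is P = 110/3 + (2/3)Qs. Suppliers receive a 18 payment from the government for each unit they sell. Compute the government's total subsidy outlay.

Government cost = 1804.5

Pre-subsidy: 970/9 - (2/9)Q = 110/3 + (2/3)Q gives Q* = 80 and P* = 90.
With the subsidy, sellers receive Ps = Pb + 18 for each unit, where Pb is the price buyers pay.
On the curves, Pb = 970/9 - (2/9)Q and Ps = 110/3 + (2/3)Q; the wedge Ps − Pb = 18 gives 110/3 + (2/3)Q − (970/9 - (2/9)Q) = 18, so Q' = 100.25.
Then Pb = 970/9 − (2/9)·100.25 = 85.5 and Ps = 110/3 + (2/3)·100.25 = 103.5.
Government outlay = subsidy × quantity = 18 × 100.25 = 1804.5.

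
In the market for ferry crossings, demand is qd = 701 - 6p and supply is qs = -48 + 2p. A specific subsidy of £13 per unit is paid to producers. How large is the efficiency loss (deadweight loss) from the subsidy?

Pre-subsidy: 701 - 6p = -48 + 2p gives p* = 93.625, q* = 139.25.
With the subsidy, sellers receive ps = pb + 13 for each unit, where pb is the price buyers pay.
Supply in terms of pb becomes qs = -48 + 2(pb + 13) = -22 + 2pb. Setting this equal to demand: 701 - 6pb = -22 + 2pb, so pb = 90.375.
Sellers receive ps = 90.375 + 13 = 103.375; q' = 701 − 6·90.375 = 158.75.
The subsidy expands output by 158.75 − 139.25 = 19.5 past the efficient level; on those units the gap between marginal cost and willingness to pay runs from 0 up to 13.
DWL = ½ × 13 × 19.5 = 126.75.

Deadweight loss = £126.75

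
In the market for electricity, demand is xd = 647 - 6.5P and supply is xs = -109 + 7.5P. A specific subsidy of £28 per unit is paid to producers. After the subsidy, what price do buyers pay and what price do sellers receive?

Pre-subsidy: 647 - 6.5P = -109 + 7.5P gives P* = 54, x* = 296.
With the subsidy, sellers receive Ps = Pb + 28 for each unit, where Pb is the price buyers pay.
Supply in terms of Pb becomes xs = -109 + 7.5(Pb + 28) = 101 + 7.5Pb. Setting this equal to demand: 647 - 6.5Pb = 101 + 7.5Pb, so Pb = 39.
Sellers receive Ps = 39 + 28 = 67; x' = 647 − 6.5·39 = 393.5.

Buyers pay £39; sellers receive £67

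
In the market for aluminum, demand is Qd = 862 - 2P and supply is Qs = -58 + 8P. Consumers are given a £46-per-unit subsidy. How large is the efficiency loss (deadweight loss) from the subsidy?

Deadweight loss = £1692.8

Pre-subsidy: 862 - 2P = -58 + 8P gives P* = 92, Q* = 678.
With the rebate, buyers effectively pay Pb = Ps − 46, where Ps is the price sellers receive.
Demand in terms of Ps becomes Qd = 862 − 2(Ps − 46) = 954 - 2Ps. Setting this equal to supply: 954 - 2Ps = -58 + 8Ps, so Ps = 101.2.
Buyers pay Pb = 101.2 − 46 = 55.2; Q' = -58 + 8·101.2 = 751.6.
The subsidy expands output by 751.6 − 678 = 73.6 past the efficient level; on those units the gap between marginal cost and willingness to pay runs from 0 up to 46.
DWL = ½ × 46 × 73.6 = 1692.8.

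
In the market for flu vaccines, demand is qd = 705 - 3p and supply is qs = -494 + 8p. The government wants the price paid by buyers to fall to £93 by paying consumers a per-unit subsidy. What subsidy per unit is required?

Required subsidy s = £22 per unit

At a buyer price of 93, quantity demanded is 705 − 3·93 = 426.
Sellers supply 426 only when they receive ps with -494 + 8·ps = 426, i.e. ps = 115.
s = ps − pb = 115 − 93 = 22.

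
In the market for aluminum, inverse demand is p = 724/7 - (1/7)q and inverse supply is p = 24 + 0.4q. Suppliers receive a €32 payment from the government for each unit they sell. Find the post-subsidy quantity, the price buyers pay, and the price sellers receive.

q' = 3900/19; buyers pay 1408/19; sellers receive 2016/19

Pre-subsidy: 724/7 - (1/7)q = 24 + 0.4q gives q* = 2780/19 and p* = 1568/19.
With the subsidy, sellers receive ps = pb + 32 for each unit, where pb is the price buyers pay.
On the curves, pb = 724/7 - (1/7)q and ps = 24 + 0.4q; the wedge ps − pb = 32 gives 24 + 0.4q − (724/7 - (1/7)q) = 32, so q' = 3900/19.
Then pb = 724/7 − (1/7)·(3900/19) = 1408/19 and ps = 24 + 0.4·(3900/19) = 2016/19.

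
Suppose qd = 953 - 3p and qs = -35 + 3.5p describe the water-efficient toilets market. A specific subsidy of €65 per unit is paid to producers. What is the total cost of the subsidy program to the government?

Pre-subsidy: 953 - 3p = -35 + 3.5p gives p* = 152, q* = 497.
With the subsidy, sellers receive ps = pb + 65 for each unit, where pb is the price buyers pay.
Supply in terms of pb becomes qs = -35 + 3.5(pb + 65) = 192.5 + 3.5pb. Setting this equal to demand: 953 - 3pb = 192.5 + 3.5pb, so pb = 117.
Sellers receive ps = 117 + 65 = 182; q' = 953 − 3·117 = 602.
Government outlay = subsidy × quantity = 65 × 602 = 39130.

Government cost = €39130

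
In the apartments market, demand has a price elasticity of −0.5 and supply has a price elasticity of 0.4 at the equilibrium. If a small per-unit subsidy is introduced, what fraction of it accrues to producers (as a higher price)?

Producer share = 5/9

For a small subsidy around the equilibrium, the benefit split depends on the relative slopes, which at a point are proportional to the elasticities.
Buyer share = εs/(εs + |εd|) = 0.4/(0.4 + 0.5) = 4/9; seller share = |εd|/(εs + |εd|) = 5/9.
So producers capture 5/9 of the subsidy.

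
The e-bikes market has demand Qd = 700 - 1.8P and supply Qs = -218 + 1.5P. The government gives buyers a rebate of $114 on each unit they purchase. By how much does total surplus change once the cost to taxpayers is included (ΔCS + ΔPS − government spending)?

Net change in total surplus = -58482/11

Pre-subsidy: 700 - 1.8P = -218 + 1.5P gives P* = 3060/11, Q* = 2192/11.
With the rebate, buyers effectively pay Pb = Ps − 114, where Ps is the price sellers receive.
Demand in terms of Ps becomes Qd = 700 − 1.8(Ps − 114) = 905.2 - 1.8Ps. Setting this equal to supply: 905.2 - 1.8Ps = -218 + 1.5Ps, so Ps = 3744/11.
Buyers pay Pb = 3744/11 − 114 = 2490/11; Q' = -218 + 1.5·(3744/11) = 3218/11.
ΔCS = ½(2192/11 + 3218/11)(3060/11 − 2490/11) = 1541850/121; ΔPS = ½(2192/11 + 3218/11)(3744/11 − 3060/11) = 1850220/121.
Government spending = 114 × 3218/11 = 366852/11.
Net change = 1541850/121 + 1850220/121 − 366852/11 = -58482/11. The loss equals the DWL triangle ½·114·1026/11.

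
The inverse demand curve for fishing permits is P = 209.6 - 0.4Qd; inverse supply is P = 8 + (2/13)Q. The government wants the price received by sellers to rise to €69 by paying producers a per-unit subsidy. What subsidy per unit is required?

At a seller price of 69, quantity supplied is -52 + 6.5·69 = 396.5.
Buyers absorb 396.5 only when they pay Pb = 209.6 − 0.4·396.5 = 51.
s = Ps − Pb = 69 − 51 = 18.

Required subsidy s = €18 per unit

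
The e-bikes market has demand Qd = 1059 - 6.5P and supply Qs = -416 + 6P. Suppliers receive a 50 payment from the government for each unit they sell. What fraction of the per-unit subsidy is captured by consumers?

Consumer share = 0.48

Pre-subsidy: 1059 - 6.5P = -416 + 6P gives P* = 118, Q* = 292.
With the subsidy, sellers receive Ps = Pb + 50 for each unit, where Pb is the price buyers pay.
Supply in terms of Pb becomes Qs = -416 + 6(Pb + 50) = -116 + 6Pb. Setting this equal to demand: 1059 - 6.5Pb = -116 + 6Pb, so Pb = 94.
Sellers receive Ps = 94 + 50 = 144; Q' = 1059 − 6.5·94 = 448.
Buyers' price falls by P* − Pb = 118 − 94 = 24; sellers' price rises by Ps − P* = 144 − 118 = 26.
So consumers capture 24/50 = 0.48 of each unit of subsidy.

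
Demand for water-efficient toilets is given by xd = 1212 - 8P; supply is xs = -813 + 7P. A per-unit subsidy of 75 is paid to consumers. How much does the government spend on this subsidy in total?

Pre-subsidy: 1212 - 8P = -813 + 7P gives P* = 135, x* = 132.
With the rebate, buyers effectively pay Pb = Ps − 75, where Ps is the price sellers receive.
Demand in terms of Ps becomes xd = 1212 − 8(Ps − 75) = 1812 - 8Ps. Setting this equal to supply: 1812 - 8Ps = -813 + 7Ps, so Ps = 175.
Buyers pay Pb = 175 − 75 = 100; x' = -813 + 7·175 = 412.
Government outlay = subsidy × quantity = 75 × 412 = 30900.

Government cost = 30900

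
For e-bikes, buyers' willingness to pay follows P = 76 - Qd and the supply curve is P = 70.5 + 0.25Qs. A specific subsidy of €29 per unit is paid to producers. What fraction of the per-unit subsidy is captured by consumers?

Consumer share = 0.8

Pre-subsidy: 76 - Q = 70.5 + 0.25Q gives Q* = 4.4 and P* = 71.6.
With the subsidy, sellers receive Ps = Pb + 29 for each unit, where Pb is the price buyers pay.
On the curves, Pb = 76 - Q and Ps = 70.5 + 0.25Q; the wedge Ps − Pb = 29 gives 70.5 + 0.25Q − (76 - Q) = 29, so Q' = 27.6.
Then Pb = 76 − 1·27.6 = 48.4 and Ps = 70.5 + 0.25·27.6 = 77.4.
Buyers' price falls by P* − Pb = 71.6 − 48.4 = 23.2; sellers' price rises by Ps − P* = 77.4 − 71.6 = 5.8.
So consumers capture 23.2/29 = 0.8 of each unit of subsidy.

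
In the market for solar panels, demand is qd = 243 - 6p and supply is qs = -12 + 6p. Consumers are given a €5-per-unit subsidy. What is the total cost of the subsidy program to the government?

Government cost = €652.5

Pre-subsidy: 243 - 6p = -12 + 6p gives p* = 21.25, q* = 115.5.
With the rebate, buyers effectively pay pb = ps − 5, where ps is the price sellers receive.
Demand in terms of ps becomes qd = 243 − 6(ps − 5) = 273 - 6ps. Setting this equal to supply: 273 - 6ps = -12 + 6ps, so ps = 23.75.
Buyers pay pb = 23.75 − 5 = 18.75; q' = -12 + 6·23.75 = 130.5.
Government outlay = subsidy × quantity = 5 × 130.5 = 652.5.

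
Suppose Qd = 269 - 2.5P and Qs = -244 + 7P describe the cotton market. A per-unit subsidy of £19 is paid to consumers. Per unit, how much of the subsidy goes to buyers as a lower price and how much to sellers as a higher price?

Pre-subsidy: 269 - 2.5P = -244 + 7P gives P* = 54, Q* = 134.
With the rebate, buyers effectively pay Pb = Ps − 19, where Ps is the price sellers receive.
Demand in terms of Ps becomes Qd = 269 − 2.5(Ps − 19) = 316.5 - 2.5Ps. Setting this equal to supply: 316.5 - 2.5Ps = -244 + 7Ps, so Ps = 59.
Buyers pay Pb = 59 − 19 = 40; Q' = -244 + 7·59 = 169.
Buyers' price falls by P* − Pb = 54 − 40 = 14; sellers' price rises by Ps − P* = 59 − 54 = 5.

Buyers gain £14 per unit; sellers gain £5 per unit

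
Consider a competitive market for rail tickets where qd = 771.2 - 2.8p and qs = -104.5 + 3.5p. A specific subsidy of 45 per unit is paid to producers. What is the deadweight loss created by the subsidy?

Pre-subsidy: 771.2 - 2.8p = -104.5 + 3.5p gives p* = 139, q* = 382.
With the subsidy, sellers receive ps = pb + 45 for each unit, where pb is the price buyers pay.
Supply in terms of pb becomes qs = -104.5 + 3.5(pb + 45) = 53 + 3.5pb. Setting this equal to demand: 771.2 - 2.8pb = 53 + 3.5pb, so pb = 114.
Sellers receive ps = 114 + 45 = 159; q' = 771.2 − 2.8·114 = 452.
The subsidy expands output by 452 − 382 = 70 past the efficient level; on those units the gap between marginal cost and willingness to pay runs from 0 up to 45.
DWL = ½ × 45 × 70 = 1575.

Deadweight loss = 1575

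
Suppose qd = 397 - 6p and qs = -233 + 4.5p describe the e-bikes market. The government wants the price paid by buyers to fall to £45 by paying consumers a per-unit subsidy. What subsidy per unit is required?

At a buyer price of 45, quantity demanded is 397 − 6·45 = 127.
Sellers supply 127 only when they receive ps with -233 + 4.5·ps = 127, i.e. ps = 80.
s = ps − pb = 80 − 45 = 35.

Required subsidy s = £35 per unit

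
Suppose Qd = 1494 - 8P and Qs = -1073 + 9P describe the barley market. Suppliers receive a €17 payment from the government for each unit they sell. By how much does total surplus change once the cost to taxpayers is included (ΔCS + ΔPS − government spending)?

Pre-subsidy: 1494 - 8P = -1073 + 9P gives P* = 151, Q* = 286.
With the subsidy, sellers receive Ps = Pb + 17 for each unit, where Pb is the price buyers pay.
Supply in terms of Pb becomes Qs = -1073 + 9(Pb + 17) = -920 + 9Pb. Setting this equal to demand: 1494 - 8Pb = -920 + 9Pb, so Pb = 142.
Sellers receive Ps = 142 + 17 = 159; Q' = 1494 − 8·142 = 358.
ΔCS = ½(286 + 358)(151 − 142) = 2898; ΔPS = ½(286 + 358)(159 − 151) = 2576.
Government spending = 17 × 358 = 6086.
Net change = 2898 + 2576 − 6086 = -612. The loss equals the DWL triangle ½·17·72.

Net change in total surplus = -€612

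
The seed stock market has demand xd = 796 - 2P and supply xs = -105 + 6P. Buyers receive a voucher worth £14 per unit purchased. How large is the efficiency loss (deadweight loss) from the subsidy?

Pre-subsidy: 796 - 2P = -105 + 6P gives P* = 112.625, x* = 570.75.
With the rebate, buyers effectively pay Pb = Ps − 14, where Ps is the price sellers receive.
Demand in terms of Ps becomes xd = 796 − 2(Ps − 14) = 824 - 2Ps. Setting this equal to supply: 824 - 2Ps = -105 + 6Ps, so Ps = 116.125.
Buyers pay Pb = 116.125 − 14 = 102.125; x' = -105 + 6·116.125 = 591.75.
The subsidy expands output by 591.75 − 570.75 = 21 past the efficient level; on those units the gap between marginal cost and willingness to pay runs from 0 up to 14.
DWL = ½ × 14 × 21 = 147.

Deadweight loss = £147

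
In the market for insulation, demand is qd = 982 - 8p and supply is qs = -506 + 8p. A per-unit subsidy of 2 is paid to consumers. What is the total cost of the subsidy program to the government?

Government cost = 492

Pre-subsidy: 982 - 8p = -506 + 8p gives p* = 93, q* = 238.
With the rebate, buyers effectively pay pb = ps − 2, where ps is the price sellers receive.
Demand in terms of ps becomes qd = 982 − 8(ps − 2) = 998 - 8ps. Setting this equal to supply: 998 - 8ps = -506 + 8ps, so ps = 94.
Buyers pay pb = 94 − 2 = 92; q' = -506 + 8·94 = 246.
Government outlay = subsidy × quantity = 2 × 246 = 492.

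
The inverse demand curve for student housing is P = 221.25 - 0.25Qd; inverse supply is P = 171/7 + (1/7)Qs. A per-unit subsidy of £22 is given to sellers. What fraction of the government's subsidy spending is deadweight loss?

DWL / government spending = 28/557

Pre-subsidy: 221.25 - 0.25Q = 171/7 + (1/7)Q gives Q* = 501 and P* = 96.
With the subsidy, sellers receive Ps = Pb + 22 for each unit, where Pb is the price buyers pay.
On the curves, Pb = 221.25 - 0.25Q and Ps = 171/7 + (1/7)Q; the wedge Ps − Pb = 22 gives 171/7 + (1/7)Q − (221.25 - 0.25Q) = 22, so Q' = 557.
Then Pb = 221.25 − 0.25·557 = 82 and Ps = 171/7 + (1/7)·557 = 104.
ΔCS = ½(501 + 557)(96 − 82) = 7406; ΔPS = ½(501 + 557)(104 − 96) = 4232.
Government spending = 22 × 557 = 12254.
DWL = ½ × 22 × (557 − 501) = 616; fraction = 616 / 12254 = 28/557.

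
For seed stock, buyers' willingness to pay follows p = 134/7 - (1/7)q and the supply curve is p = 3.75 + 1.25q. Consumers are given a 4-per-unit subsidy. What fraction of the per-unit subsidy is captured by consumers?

Pre-subsidy: 134/7 - (1/7)q = 3.75 + 1.25q gives q* = 431/39 and p* = 685/39.
With the rebate, buyers effectively pay pb = ps − 4, where ps is the price sellers receive.
On the curves, pb = 134/7 - (1/7)q and ps = 3.75 + 1.25q; the wedge ps − pb = 4 gives 3.75 + 1.25q − (134/7 - (1/7)q) = 4, so q' = 181/13.
Then pb = 134/7 − (1/7)·(181/13) = 223/13 and ps = 3.75 + 1.25·(181/13) = 275/13.
Buyers' price falls by p* − pb = 685/39 − 223/13 = 16/39; sellers' price rises by ps − p* = 275/13 − 685/39 = 140/39.
So consumers capture (16/39)/4 = 4/39 of each unit of subsidy.

Consumer share = 4/39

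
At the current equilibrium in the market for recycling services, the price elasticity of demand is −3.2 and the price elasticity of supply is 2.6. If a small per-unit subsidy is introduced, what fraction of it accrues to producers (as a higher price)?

For a small subsidy around the equilibrium, the benefit split depends on the relative slopes, which at a point are proportional to the elasticities.
Buyer share = εs/(εs + |εd|) = 2.6/(2.6 + 3.2) = 13/29; seller share = |εd|/(εs + |εd|) = 16/29.
So producers capture 16/29 of the subsidy.

Producer share = 16/29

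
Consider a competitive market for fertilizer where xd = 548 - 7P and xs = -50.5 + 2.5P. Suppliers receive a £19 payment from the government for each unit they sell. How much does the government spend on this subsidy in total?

Government cost = £2698

Pre-subsidy: 548 - 7P = -50.5 + 2.5P gives P* = 63, x* = 107.
With the subsidy, sellers receive Ps = Pb + 19 for each unit, where Pb is the price buyers pay.
Supply in terms of Pb becomes xs = -50.5 + 2.5(Pb + 19) = -3 + 2.5Pb. Setting this equal to demand: 548 - 7Pb = -3 + 2.5Pb, so Pb = 58.
Sellers receive Ps = 58 + 19 = 77; x' = 548 − 7·58 = 142.
Government outlay = subsidy × quantity = 19 × 142 = 2698.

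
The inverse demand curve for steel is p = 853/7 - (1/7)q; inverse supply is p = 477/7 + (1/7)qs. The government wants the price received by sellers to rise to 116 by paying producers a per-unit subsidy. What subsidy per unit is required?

Required subsidy s = 42 per unit

At a seller price of 116, quantity supplied is -477 + 7·116 = 335.
Buyers absorb 335 only when they pay pb = 853/7 − (1/7)·335 = 74.
s = ps − pb = 116 − 74 = 42.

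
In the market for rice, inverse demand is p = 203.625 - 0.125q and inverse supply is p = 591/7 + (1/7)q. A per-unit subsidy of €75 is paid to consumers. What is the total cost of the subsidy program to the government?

Pre-subsidy: 203.625 - 0.125q = 591/7 + (1/7)q gives q* = 445 and p* = 148.
With the rebate, buyers effectively pay pb = ps − 75, where ps is the price sellers receive.
On the curves, pb = 203.625 - 0.125q and ps = 591/7 + (1/7)q; the wedge ps − pb = 75 gives 591/7 + (1/7)q − (203.625 - 0.125q) = 75, so q' = 725.
Then pb = 203.625 − 0.125·725 = 113 and ps = 591/7 + (1/7)·725 = 188.
Government outlay = subsidy × quantity = 75 × 725 = 54375.

Government cost = €54375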